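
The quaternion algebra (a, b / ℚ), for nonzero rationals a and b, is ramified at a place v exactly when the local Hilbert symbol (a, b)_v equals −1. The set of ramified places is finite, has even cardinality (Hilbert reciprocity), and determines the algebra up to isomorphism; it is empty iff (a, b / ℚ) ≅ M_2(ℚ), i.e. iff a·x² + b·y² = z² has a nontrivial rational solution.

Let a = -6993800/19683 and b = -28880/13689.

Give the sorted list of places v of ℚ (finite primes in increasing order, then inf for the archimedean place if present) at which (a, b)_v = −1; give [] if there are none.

(a, b) ≡ (-6, -5) mod (ℚ^×)²; places V = {2, 3, 5, 11, 13, 17, 19, ∞}.
(a,b)_17: α=2, u≡3; β=0, v≡5 (mod 17); (3|17)=-1, (5|17)=-1; sign (−1)^0·-1^0·-1^2 = +1.
(a,b)_2: α=3, β=4; u≡5, v≡3 (mod 8); ε(u)ε(v)=0·1, αω(v)=3·1, βω(u)=4·1; sum ≡ 1  ⇒  -1.
(a,b)_3: α=-9, u≡1; β=-4, v≡1 (mod 3); (1|3)=+1, (1|3)=+1; sign (−1)^0·+1^-4·+1^-9 = +1.
(a,b)_19: α=0, u≡14; β=2, v≡8 (mod 19); (14|19)=-1, (8|19)=-1; sign (−1)^0·-1^2·-1^0 = +1.
(a,b)_11: α=2, u≡4; β=0, v≡10 (mod 11); (4|11)=+1, (10|11)=-1; sign (−1)^0·+1^0·-1^2 = +1.
(a,b)_13: α=0, u≡5; β=-2, v≡2 (mod 13); (5|13)=-1, (2|13)=-1; sign (−1)^0·-1^-2·-1^0 = +1.
(a,b)_5: α=2, u≡1; β=1, v≡1 (mod 5); (1|5)=+1, (1|5)=+1; sign (−1)^0·+1^1·+1^2 = +1.
(a,b)_∞: sgn(-6)=−, sgn(-5)=−, so -1.
(-6, -5 / ℚ) ramifies at {2, ∞}: a division algebra.

[2, inf]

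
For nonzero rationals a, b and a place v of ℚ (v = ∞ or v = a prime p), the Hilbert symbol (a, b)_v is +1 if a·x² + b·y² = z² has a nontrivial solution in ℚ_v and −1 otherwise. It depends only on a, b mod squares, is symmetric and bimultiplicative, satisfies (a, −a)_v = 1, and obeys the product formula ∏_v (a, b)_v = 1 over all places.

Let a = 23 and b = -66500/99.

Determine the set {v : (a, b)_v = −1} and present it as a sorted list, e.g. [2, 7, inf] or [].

[5, 23]

Mod squares: a ≡ 23, b ≡ -7315. Check v ∈ {∞, 2, 3, 5, 7, 11, 19, 23}.
v=19: a=19^0·(≡4), b=19^1·(≡18) mod 19; (4|19)=+1, (18|19)=-1; (−1)^{0·1·9}·(+1)^1·(-1)^0 = +1.
v=23: a=23^1·(≡1), b=23^0·(≡22) mod 23; (1|23)=+1, (22|23)=-1; (−1)^{1·0·11}·(+1)^0·(-1)^1 = -1.
v=11: a=11^0·(≡1), b=11^-1·(≡8) mod 11; (1|11)=+1, (8|11)=-1; (−1)^{0·-1·5}·(+1)^-1·(-1)^0 = +1.
v=2: v_2(a)=0, v_2(b)=2; units ≡ 7, 5 (mod 8); ε·ε+αω+βω = 1·0+0·1+2·0 ≡ 0  ⇒  (a,b)_2 = +1.
v=3: a=3^0·(≡2), b=3^-2·(≡2) mod 3; (2|3)=-1, (2|3)=-1; (−1)^{0·-2·1}·(-1)^-2·(-1)^0 = +1.
v=7: a=7^0·(≡2), b=7^1·(≡6) mod 7; (2|7)=+1, (6|7)=-1; (−1)^{0·1·3}·(+1)^1·(-1)^0 = +1.
v=5: a=5^0·(≡3), b=5^3·(≡2) mod 5; (3|5)=-1, (2|5)=-1; (−1)^{0·3·2}·(-1)^3·(-1)^0 = -1.
v=∞: 23 > 0 and -7315 < 0  ⇒  (a,b)_∞ = +1.
Ram(23, -7315) = {5, 23}; no ℚ_5-point on the conic.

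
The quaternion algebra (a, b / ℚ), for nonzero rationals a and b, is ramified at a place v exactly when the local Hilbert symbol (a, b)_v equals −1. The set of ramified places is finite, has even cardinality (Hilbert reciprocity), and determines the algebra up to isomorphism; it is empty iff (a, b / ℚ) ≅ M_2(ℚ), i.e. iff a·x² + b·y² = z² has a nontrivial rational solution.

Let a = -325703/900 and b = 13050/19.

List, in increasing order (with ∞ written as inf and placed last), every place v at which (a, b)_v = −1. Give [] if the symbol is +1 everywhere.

[19, 23]

Mod squares: a ≡ -23, b ≡ 1102. Check v ∈ {∞, 2, 3, 5, 7, 17, 19, 23, 29}.
v=23: a=23^1·(≡10), b=23^0·(≡15) mod 23; (10|23)=-1, (15|23)=-1; (−1)^{1·0·11}·(-1)^0·(-1)^1 = -1.
v=3: a=3^-2·(≡1), b=3^2·(≡1) mod 3; (1|3)=+1, (1|3)=+1; (−1)^{-2·2·1}·(+1)^2·(+1)^-2 = +1.
v=17: a=17^2·(≡5), b=17^0·(≡14) mod 17; (5|17)=-1, (14|17)=-1; (−1)^{2·0·8}·(-1)^0·(-1)^2 = +1.
v=5: a=5^-2·(≡2), b=5^2·(≡3) mod 5; (2|5)=-1, (3|5)=-1; (−1)^{-2·2·2}·(-1)^2·(-1)^-2 = +1.
v=19: a=19^0·(≡2), b=19^-1·(≡16) mod 19; (2|19)=-1, (16|19)=+1; (−1)^{0·-1·9}·(-1)^-1·(+1)^0 = -1.
v=∞: -23 < 0 and 1102 > 0  ⇒  (a,b)_∞ = +1.
v=7: a=7^2·(≡6), b=7^0·(≡6) mod 7; (6|7)=-1, (6|7)=-1; (−1)^{2·0·3}·(-1)^0·(-1)^2 = +1.
v=2: v_2(a)=-2, v_2(b)=1; units ≡ 1, 7 (mod 8); ε·ε+αω+βω = 0·1+-2·0+1·0 ≡ 0  ⇒  (a,b)_2 = +1.
v=29: a=29^0·(≡25), b=29^1·(≡13) mod 29; (25|29)=+1, (13|29)=+1; (−1)^{0·1·14}·(+1)^1·(+1)^0 = +1.
(-23, 1102 / ℚ) ramifies at {19, 23}: a division algebra.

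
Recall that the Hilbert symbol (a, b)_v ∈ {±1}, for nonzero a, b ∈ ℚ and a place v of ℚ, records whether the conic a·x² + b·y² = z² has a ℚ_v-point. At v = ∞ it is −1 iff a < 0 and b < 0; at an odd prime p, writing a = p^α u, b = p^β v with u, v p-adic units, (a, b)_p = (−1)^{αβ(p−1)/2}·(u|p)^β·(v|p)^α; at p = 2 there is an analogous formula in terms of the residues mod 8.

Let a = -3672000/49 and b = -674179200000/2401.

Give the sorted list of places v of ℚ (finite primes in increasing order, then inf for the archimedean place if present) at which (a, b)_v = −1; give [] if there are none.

(a, b) ≡ (-255, -5) mod (ℚ^×)²; places V = {2, 3, 5, 7, 17, ∞}.
(a,b)_7: α=-2, u≡4; β=-4, v≡2 (mod 7); (4|7)=+1, (2|7)=+1; sign (−1)^0·+1^-4·+1^-2 = +1.
(a,b)_5: α=3, u≡1; β=5, v≡1 (mod 5); (1|5)=+1, (1|5)=+1; sign (−1)^0·+1^5·+1^3 = +1.
(a,b)_3: α=3, u≡2; β=6, v≡1 (mod 3); (2|3)=-1, (1|3)=+1; sign (−1)^0·-1^6·+1^3 = +1.
(a,b)_2: α=6, β=10; u≡1, v≡3 (mod 8); ε(u)ε(v)=0·1, αω(v)=6·1, βω(u)=10·0; sum ≡ 0  ⇒  +1.
(a,b)_17: α=1, u≡16; β=2, v≡11 (mod 17); (16|17)=+1, (11|17)=-1; sign (−1)^0·+1^2·-1^1 = -1.
(a,b)_∞: sgn(-255)=−, sgn(-5)=−, so -1.
(-255, -5 / ℚ) ramifies at {17, ∞}: a division algebra.

[17, inf]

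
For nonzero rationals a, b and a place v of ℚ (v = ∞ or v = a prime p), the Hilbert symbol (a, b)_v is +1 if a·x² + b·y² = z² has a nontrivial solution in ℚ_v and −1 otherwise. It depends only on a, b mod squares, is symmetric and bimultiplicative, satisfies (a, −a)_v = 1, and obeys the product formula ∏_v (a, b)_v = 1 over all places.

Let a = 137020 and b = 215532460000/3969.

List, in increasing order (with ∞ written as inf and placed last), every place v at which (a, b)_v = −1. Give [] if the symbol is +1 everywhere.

[2, 17]

(a, b) ≡ (34255, 1054) mod (ℚ^×)²; places V = {2, 3, 5, 7, 11, 13, 17, 31, ∞}.
(a,b)_13: α=1, u≡10; β=2, v≡3 (mod 13); (10|13)=+1, (3|13)=+1; sign (−1)^0·+1^2·+1^1 = +1.
(a,b)_7: α=0, u≡2; β=-2, v≡1 (mod 7); (2|7)=+1, (1|7)=+1; sign (−1)^0·+1^-2·+1^0 = +1.
(a,b)_2: α=2, β=5; u≡7, v≡7 (mod 8); ε(u)ε(v)=1·1, αω(v)=2·0, βω(u)=5·0; sum ≡ 1  ⇒  -1.
(a,b)_∞: sgn(34255)=+, sgn(1054)=+, so +1.
(a,b)_17: α=1, u≡2; β=1, v≡6 (mod 17); (2|17)=+1, (6|17)=-1; sign (−1)^0·+1^1·-1^1 = -1.
(a,b)_11: α=0, u≡4; β=2, v≡4 (mod 11); (4|11)=+1, (4|11)=+1; sign (−1)^0·+1^2·+1^0 = +1.
(a,b)_31: α=1, u≡18; β=1, v≡26 (mod 31); (18|31)=+1, (26|31)=-1; sign (−1)^1·+1^1·-1^1 = +1.
(a,b)_3: α=0, u≡1; β=-4, v≡1 (mod 3); (1|3)=+1, (1|3)=+1; sign (−1)^0·+1^-4·+1^0 = +1.
(a,b)_5: α=1, u≡4; β=4, v≡4 (mod 5); (4|5)=+1, (4|5)=+1; sign (−1)^0·+1^4·+1^1 = +1.
Ram(34255, 1054) = {2, 17}; no ℚ_2-point on the conic.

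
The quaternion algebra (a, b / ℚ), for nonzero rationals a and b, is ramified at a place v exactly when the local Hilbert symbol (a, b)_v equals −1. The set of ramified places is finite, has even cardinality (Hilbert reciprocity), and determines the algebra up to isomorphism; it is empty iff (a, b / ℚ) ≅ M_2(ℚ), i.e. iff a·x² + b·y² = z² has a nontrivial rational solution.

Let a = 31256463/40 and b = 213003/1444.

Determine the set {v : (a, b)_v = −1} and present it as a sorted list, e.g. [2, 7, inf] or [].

[5, 19]

Mod squares: a ≡ 17670, b ≡ 483. Check v ∈ {∞, 2, 3, 5, 7, 19, 23, 31}.
v=7: a=7^2·(≡1), b=7^3·(≡6) mod 7; (1|7)=+1, (6|7)=-1; (−1)^{2·3·3}·(+1)^3·(-1)^2 = +1.
v=31: a=31^1·(≡17), b=31^0·(≡7) mod 31; (17|31)=-1, (7|31)=+1; (−1)^{1·0·15}·(-1)^0·(+1)^1 = +1.
v=∞: 17670 > 0 and 483 > 0  ⇒  (a,b)_∞ = +1.
v=23: a=23^0·(≡9), b=23^1·(≡20) mod 23; (9|23)=+1, (20|23)=-1; (−1)^{0·1·11}·(+1)^1·(-1)^0 = +1.
v=19: a=19^3·(≡8), b=19^-2·(≡8) mod 19; (8|19)=-1, (8|19)=-1; (−1)^{3·-2·9}·(-1)^-2·(-1)^3 = -1.
v=5: a=5^-1·(≡1), b=5^0·(≡2) mod 5; (1|5)=+1, (2|5)=-1; (−1)^{-1·0·2}·(+1)^0·(-1)^-1 = -1.
v=3: a=3^1·(≡1), b=3^3·(≡2) mod 3; (1|3)=+1, (2|3)=-1; (−1)^{1·3·1}·(+1)^3·(-1)^1 = +1.
v=2: v_2(a)=-3, v_2(b)=-2; units ≡ 3, 3 (mod 8); ε·ε+αω+βω = 1·1+-3·1+-2·1 ≡ 0  ⇒  (a,b)_2 = +1.
Ram(17670, 483) = {5, 19}; no ℚ_5-point on the conic.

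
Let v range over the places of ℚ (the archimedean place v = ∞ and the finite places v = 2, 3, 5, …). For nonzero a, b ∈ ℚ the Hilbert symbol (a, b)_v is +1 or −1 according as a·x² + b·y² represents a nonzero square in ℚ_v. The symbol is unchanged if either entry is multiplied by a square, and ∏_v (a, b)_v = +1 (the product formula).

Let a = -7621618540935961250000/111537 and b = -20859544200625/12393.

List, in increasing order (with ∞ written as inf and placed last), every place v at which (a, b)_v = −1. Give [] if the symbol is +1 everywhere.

[2, 5, 47, inf]

Mod squares: a ≡ -91885, b ≡ -17. Check v ∈ {∞, 2, 3, 5, 13, 17, 23, 47}.
v=47: a=47^3·(≡11), b=47^2·(≡20) mod 47; (11|47)=-1, (20|47)=-1; (−1)^{3·2·23}·(-1)^2·(-1)^3 = -1.
v=5: a=5^7·(≡3), b=5^4·(≡3) mod 5; (3|5)=-1, (3|5)=-1; (−1)^{7·4·2}·(-1)^4·(-1)^7 = -1.
v=∞: -91885 < 0 and -17 < 0  ⇒  (a,b)_∞ = -1.
v=17: a=17^-1·(≡4), b=17^-1·(≡4) mod 17; (4|17)=+1, (4|17)=+1; (−1)^{-1·-1·8}·(+1)^-1·(+1)^-1 = +1.
v=23: a=23^3·(≡7), b=23^2·(≡18) mod 23; (7|23)=-1, (18|23)=+1; (−1)^{3·2·11}·(-1)^2·(+1)^3 = +1.
v=3: a=3^-8·(≡2), b=3^-6·(≡1) mod 3; (2|3)=-1, (1|3)=+1; (−1)^{-8·-6·1}·(-1)^-6·(+1)^-8 = +1.
v=2: v_2(a)=4, v_2(b)=0; units ≡ 3, 7 (mod 8); ε·ε+αω+βω = 1·1+4·0+0·1 ≡ 1  ⇒  (a,b)_2 = -1.
v=13: a=13^6·(≡12), b=13^4·(≡12) mod 13; (12|13)=+1, (12|13)=+1; (−1)^{6·4·6}·(+1)^4·(+1)^6 = +1.
(-91885, -17 / ℚ) ramifies at {2, 5, 47, ∞}: a division algebra.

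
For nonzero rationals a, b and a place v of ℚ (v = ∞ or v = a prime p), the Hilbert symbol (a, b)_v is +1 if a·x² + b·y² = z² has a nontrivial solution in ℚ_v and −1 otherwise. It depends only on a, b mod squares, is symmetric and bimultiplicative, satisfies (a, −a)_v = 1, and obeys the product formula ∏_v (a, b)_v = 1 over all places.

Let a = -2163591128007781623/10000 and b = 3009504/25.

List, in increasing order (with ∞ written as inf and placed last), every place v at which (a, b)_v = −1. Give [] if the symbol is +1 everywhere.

[3, 29]

Mod squares: a ≡ -94047, b ≡ 188094. Check v ∈ {∞, 2, 3, 5, 17, 23, 29, 47}.
v=17: a=17^2·(≡3), b=17^0·(≡12) mod 17; (3|17)=-1, (12|17)=-1; (−1)^{2·0·8}·(-1)^0·(-1)^2 = +1.
v=∞: -94047 < 0 and 188094 > 0  ⇒  (a,b)_∞ = +1.
v=29: a=29^3·(≡22), b=29^1·(≡11) mod 29; (22|29)=+1, (11|29)=-1; (−1)^{3·1·14}·(+1)^1·(-1)^3 = -1.
v=2: v_2(a)=-4, v_2(b)=5; units ≡ 1, 7 (mod 8); ε·ε+αω+βω = 0·1+-4·0+5·0 ≡ 0  ⇒  (a,b)_2 = +1.
v=23: a=23^3·(≡19), b=23^1·(≡12) mod 23; (19|23)=-1, (12|23)=+1; (−1)^{3·1·11}·(-1)^1·(+1)^3 = +1.
v=5: a=5^-4·(≡2), b=5^-2·(≡4) mod 5; (2|5)=-1, (4|5)=+1; (−1)^{-4·-2·2}·(-1)^-2·(+1)^-4 = +1.
v=47: a=47^3·(≡41), b=47^1·(≡12) mod 47; (41|47)=-1, (12|47)=+1; (−1)^{3·1·23}·(-1)^1·(+1)^3 = +1.
v=3: a=3^5·(≡1), b=3^1·(≡1) mod 3; (1|3)=+1, (1|3)=+1; (−1)^{5·1·1}·(+1)^1·(+1)^5 = -1.
|Ram(-94047, 188094)| = 2, even; anisotropic at {3, 29}.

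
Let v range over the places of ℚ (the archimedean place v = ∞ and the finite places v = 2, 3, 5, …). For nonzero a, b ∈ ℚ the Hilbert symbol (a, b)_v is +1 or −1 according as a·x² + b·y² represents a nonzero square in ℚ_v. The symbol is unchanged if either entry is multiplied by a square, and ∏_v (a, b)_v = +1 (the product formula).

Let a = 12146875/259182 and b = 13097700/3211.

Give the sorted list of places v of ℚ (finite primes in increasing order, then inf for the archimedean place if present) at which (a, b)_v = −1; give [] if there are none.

[2, 5, 11, 19]

(a, b) ≡ (27370, 627) mod (ℚ^×)²; places V = {2, 3, 5, 7, 11, 13, 17, 19, 23, ∞}.
(a,b)_23: α=1, u≡14; β=0, v≡2 (mod 23); (14|23)=-1, (2|23)=+1; sign (−1)^0·-1^0·+1^1 = +1.
(a,b)_3: α=-2, u≡1; β=5, v≡2 (mod 3); (1|3)=+1, (2|3)=-1; sign (−1)^0·+1^5·-1^-2 = +1.
(a,b)_11: α=-2, u≡6; β=1, v≡6 (mod 11); (6|11)=-1, (6|11)=-1; sign (−1)^0·-1^1·-1^-2 = -1.
(a,b)_∞: sgn(27370)=+, sgn(627)=+, so +1.
(a,b)_17: α=-1, u≡11; β=0, v≡9 (mod 17); (11|17)=-1, (9|17)=+1; sign (−1)^0·-1^0·+1^-1 = +1.
(a,b)_13: α=2, u≡11; β=-2, v≡3 (mod 13); (11|13)=-1, (3|13)=+1; sign (−1)^0·-1^-2·+1^2 = +1.
(a,b)_5: α=5, u≡1; β=2, v≡3 (mod 5); (1|5)=+1, (3|5)=-1; sign (−1)^0·+1^2·-1^5 = -1.
(a,b)_19: α=0, u≡14; β=-1, v≡13 (mod 19); (14|19)=-1, (13|19)=-1; sign (−1)^0·-1^-1·-1^0 = -1.
(a,b)_2: α=-1, β=2; u≡5, v≡3 (mod 8); ε(u)ε(v)=0·1, αω(v)=-1·1, βω(u)=2·1; sum ≡ 1  ⇒  -1.
(a,b)_7: α=-1, u≡2; β=2, v≡1 (mod 7); (2|7)=+1, (1|7)=+1; sign (−1)^0·+1^2·+1^-1 = +1.
Ram(27370, 627) = {2, 5, 11, 19}; no ℚ_2-point on the conic.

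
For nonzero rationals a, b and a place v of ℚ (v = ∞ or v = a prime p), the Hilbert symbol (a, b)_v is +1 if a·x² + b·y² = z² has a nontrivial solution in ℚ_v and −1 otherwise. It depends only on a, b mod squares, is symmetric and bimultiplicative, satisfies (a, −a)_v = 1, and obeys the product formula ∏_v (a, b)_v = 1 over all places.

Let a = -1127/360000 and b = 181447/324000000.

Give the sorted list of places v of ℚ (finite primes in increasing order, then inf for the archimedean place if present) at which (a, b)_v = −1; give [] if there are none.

[7, 23]

(a, b) ≡ (-23, 7) mod (ℚ^×)²; places V = {2, 3, 5, 7, 23, ∞}.
(a,b)_2: α=-6, β=-8; u≡1, v≡7 (mod 8); ε(u)ε(v)=0·1, αω(v)=-6·0, βω(u)=-8·0; sum ≡ 0  ⇒  +1.
(a,b)_5: α=-4, u≡3; β=-6, v≡2 (mod 5); (3|5)=-1, (2|5)=-1; sign (−1)^0·-1^-6·-1^-4 = +1.
(a,b)_3: α=-2, u≡1; β=-4, v≡1 (mod 3); (1|3)=+1, (1|3)=+1; sign (−1)^0·+1^-4·+1^-2 = +1.
(a,b)_23: α=1, u≡5; β=2, v≡19 (mod 23); (5|23)=-1, (19|23)=-1; sign (−1)^0·-1^2·-1^1 = -1.
(a,b)_∞: sgn(-23)=−, sgn(7)=+, so +1.
(a,b)_7: α=2, u≡3; β=3, v≡2 (mod 7); (3|7)=-1, (2|7)=+1; sign (−1)^0·-1^3·+1^2 = -1.
|Ram(-23, 7)| = 2, even; anisotropic at {7, 23}.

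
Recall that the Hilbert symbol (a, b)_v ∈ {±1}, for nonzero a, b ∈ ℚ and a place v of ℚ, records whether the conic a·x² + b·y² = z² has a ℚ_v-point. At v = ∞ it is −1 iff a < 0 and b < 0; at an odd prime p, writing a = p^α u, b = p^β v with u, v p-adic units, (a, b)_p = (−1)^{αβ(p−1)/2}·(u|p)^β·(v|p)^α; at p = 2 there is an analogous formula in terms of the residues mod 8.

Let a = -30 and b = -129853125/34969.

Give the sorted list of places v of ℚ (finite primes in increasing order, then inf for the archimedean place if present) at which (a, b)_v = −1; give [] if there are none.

Mod squares: a ≡ -30, b ≡ -285. Check v ∈ {∞, 2, 3, 5, 11, 17, 19}.
v=2: v_2(a)=1, v_2(b)=0; units ≡ 1, 3 (mod 8); ε·ε+αω+βω = 0·1+1·1+0·0 ≡ 1  ⇒  (a,b)_2 = -1.
v=3: a=3^1·(≡2), b=3^7·(≡1) mod 3; (2|3)=-1, (1|3)=+1; (−1)^{1·7·1}·(-1)^7·(+1)^1 = +1.
v=19: a=19^0·(≡8), b=19^1·(≡17) mod 19; (8|19)=-1, (17|19)=+1; (−1)^{0·1·9}·(-1)^1·(+1)^0 = -1.
v=11: a=11^0·(≡3), b=11^-2·(≡9) mod 11; (3|11)=+1, (9|11)=+1; (−1)^{0·-2·5}·(+1)^-2·(+1)^0 = +1.
v=5: a=5^1·(≡4), b=5^5·(≡3) mod 5; (4|5)=+1, (3|5)=-1; (−1)^{1·5·2}·(+1)^5·(-1)^1 = -1.
v=∞: -30 < 0 and -285 < 0  ⇒  (a,b)_∞ = -1.
v=17: a=17^0·(≡4), b=17^-2·(≡16) mod 17; (4|17)=+1, (16|17)=+1; (−1)^{0·-2·8}·(+1)^-2·(+1)^0 = +1.
(-30, -285 / ℚ) ramifies at {2, 5, 19, ∞}: a division algebra.

[2, 5, 19, inf]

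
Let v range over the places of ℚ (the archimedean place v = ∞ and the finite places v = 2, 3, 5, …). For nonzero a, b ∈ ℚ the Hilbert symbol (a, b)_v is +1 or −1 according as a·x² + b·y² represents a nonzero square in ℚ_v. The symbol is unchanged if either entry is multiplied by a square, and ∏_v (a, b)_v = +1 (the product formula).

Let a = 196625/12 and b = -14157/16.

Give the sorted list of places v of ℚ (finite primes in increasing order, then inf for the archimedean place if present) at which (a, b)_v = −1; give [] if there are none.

[2, 3, 5, 13]

Mod squares: a ≡ 195, b ≡ -13. Check v ∈ {∞, 2, 3, 5, 11, 13}.
v=11: a=11^2·(≡8), b=11^2·(≡3) mod 11; (8|11)=-1, (3|11)=+1; (−1)^{2·2·5}·(-1)^2·(+1)^2 = +1.
v=∞: 195 > 0 and -13 < 0  ⇒  (a,b)_∞ = +1.
v=5: a=5^3·(≡4), b=5^0·(≡3) mod 5; (4|5)=+1, (3|5)=-1; (−1)^{3·0·2}·(+1)^0·(-1)^3 = -1.
v=2: v_2(a)=-2, v_2(b)=-4; units ≡ 3, 3 (mod 8); ε·ε+αω+βω = 1·1+-2·1+-4·1 ≡ 1  ⇒  (a,b)_2 = -1.
v=3: a=3^-1·(≡2), b=3^2·(≡2) mod 3; (2|3)=-1, (2|3)=-1; (−1)^{-1·2·1}·(-1)^2·(-1)^-1 = -1.
v=13: a=13^1·(≡7), b=13^1·(≡1) mod 13; (7|13)=-1, (1|13)=+1; (−1)^{1·1·6}·(-1)^1·(+1)^1 = -1.
|Ram(195, -13)| = 4, even; anisotropic at {2, 3, 5, 13}.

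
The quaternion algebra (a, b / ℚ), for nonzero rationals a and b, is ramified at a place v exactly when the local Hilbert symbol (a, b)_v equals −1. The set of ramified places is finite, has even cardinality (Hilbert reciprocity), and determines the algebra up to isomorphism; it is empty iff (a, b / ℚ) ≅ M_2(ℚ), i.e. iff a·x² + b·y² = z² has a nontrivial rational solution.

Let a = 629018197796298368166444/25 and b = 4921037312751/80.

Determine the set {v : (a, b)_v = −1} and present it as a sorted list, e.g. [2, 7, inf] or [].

[2, 7, 17, 19, 29, 41]

Mod squares: a ≡ 3451, b ≡ 416690995. Check v ∈ {∞, 2, 3, 5, 7, 17, 19, 29, 31, 41}.
v=3: a=3^8·(≡1), b=3^10·(≡1) mod 3; (1|3)=+1, (1|3)=+1; (−1)^{8·10·1}·(+1)^10·(+1)^8 = +1.
v=5: a=5^-2·(≡4), b=5^-1·(≡1) mod 5; (4|5)=+1, (1|5)=+1; (−1)^{-2·-1·2}·(+1)^-1·(+1)^-2 = +1.
v=7: a=7^3·(≡5), b=7^1·(≡3) mod 7; (5|7)=-1, (3|7)=-1; (−1)^{3·1·3}·(-1)^1·(-1)^3 = -1.
v=19: a=19^2·(≡3), b=19^1·(≡18) mod 19; (3|19)=-1, (18|19)=-1; (−1)^{2·1·9}·(-1)^1·(-1)^2 = -1.
v=17: a=17^3·(≡15), b=17^1·(≡11) mod 17; (15|17)=+1, (11|17)=-1; (−1)^{3·1·8}·(+1)^1·(-1)^3 = -1.
v=29: a=29^3·(≡26), b=29^1·(≡13) mod 29; (26|29)=-1, (13|29)=+1; (−1)^{3·1·14}·(-1)^1·(+1)^3 = -1.
v=∞: 3451 > 0 and 416690995 > 0  ⇒  (a,b)_∞ = +1.
v=2: v_2(a)=2, v_2(b)=-4; units ≡ 3, 3 (mod 8); ε·ε+αω+βω = 1·1+2·1+-4·1 ≡ 1  ⇒  (a,b)_2 = -1.
v=31: a=31^2·(≡19), b=31^1·(≡28) mod 31; (19|31)=+1, (28|31)=+1; (−1)^{2·1·15}·(+1)^1·(+1)^2 = +1.
v=41: a=41^2·(≡7), b=41^1·(≡40) mod 41; (7|41)=-1, (40|41)=+1; (−1)^{2·1·20}·(-1)^1·(+1)^2 = -1.
Ram(3451, 416690995) = {2, 7, 17, 19, 29, 41}; no ℚ_2-point on the conic.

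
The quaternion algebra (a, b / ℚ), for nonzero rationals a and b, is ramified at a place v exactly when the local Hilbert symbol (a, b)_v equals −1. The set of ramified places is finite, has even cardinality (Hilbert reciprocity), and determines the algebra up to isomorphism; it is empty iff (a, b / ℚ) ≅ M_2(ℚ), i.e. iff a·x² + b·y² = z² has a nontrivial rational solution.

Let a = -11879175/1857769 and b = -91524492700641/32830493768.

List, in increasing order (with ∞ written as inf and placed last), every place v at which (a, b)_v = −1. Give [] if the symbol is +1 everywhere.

(a, b) ≡ (-3927, -2002) mod (ℚ^×)²; places V = {2, 3, 5, 7, 11, 13, 17, 29, 47, ∞}.
(a,b)_47: α=-2, u≡32; β=-4, v≡30 (mod 47); (32|47)=+1, (30|47)=-1; sign (−1)^0·+1^-4·-1^-2 = +1.
(a,b)_17: α=1, u≡3; β=2, v≡13 (mod 17); (3|17)=-1, (13|17)=+1; sign (−1)^0·-1^2·+1^1 = +1.
(a,b)_29: α=-2, u≡19; β=-2, v≡22 (mod 29); (19|29)=-1, (22|29)=+1; sign (−1)^0·-1^-2·+1^-2 = +1.
(a,b)_5: α=2, u≡2; β=0, v≡3 (mod 5); (2|5)=-1, (3|5)=-1; sign (−1)^0·-1^0·-1^2 = +1.
(a,b)_3: α=1, u≡2; β=2, v≡2 (mod 3); (2|3)=-1, (2|3)=-1; sign (−1)^0·-1^2·-1^1 = -1.
(a,b)_13: α=0, u≡1; β=1, v≡2 (mod 13); (1|13)=+1, (2|13)=-1; sign (−1)^0·+1^1·-1^0 = +1.
(a,b)_2: α=0, β=-3; u≡1, v≡7 (mod 8); ε(u)ε(v)=0·1, αω(v)=0·0, βω(u)=-3·0; sum ≡ 0  ⇒  +1.
(a,b)_7: α=1, u≡5; β=5, v≡4 (mod 7); (5|7)=-1, (4|7)=+1; sign (−1)^1·-1^5·+1^1 = +1.
(a,b)_∞: sgn(-3927)=−, sgn(-2002)=−, so -1.
(a,b)_11: α=3, u≡7; β=5, v≡9 (mod 11); (7|11)=-1, (9|11)=+1; sign (−1)^1·-1^5·+1^3 = +1.
|Ram(-3927, -2002)| = 2, even; anisotropic at {3, ∞}.

[3, inf]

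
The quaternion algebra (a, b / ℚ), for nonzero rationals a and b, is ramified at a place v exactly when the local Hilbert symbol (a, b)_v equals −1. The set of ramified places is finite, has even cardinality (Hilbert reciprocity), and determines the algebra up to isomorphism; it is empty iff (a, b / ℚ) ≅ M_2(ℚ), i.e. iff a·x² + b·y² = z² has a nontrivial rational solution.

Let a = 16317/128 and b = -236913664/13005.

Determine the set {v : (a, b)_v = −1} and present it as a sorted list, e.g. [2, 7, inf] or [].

(a, b) ≡ (74, -5) mod (ℚ^×)²; places V = {2, 3, 5, 7, 13, 17, 37, ∞}.
(a,b)_7: α=2, u≡2; β=0, v≡1 (mod 7); (2|7)=+1, (1|7)=+1; sign (−1)^0·+1^0·+1^2 = +1.
(a,b)_37: α=1, u≡2; β=2, v≡14 (mod 37); (2|37)=-1, (14|37)=-1; sign (−1)^0·-1^2·-1^1 = -1.
(a,b)_5: α=0, u≡4; β=-1, v≡1 (mod 5); (4|5)=+1, (1|5)=+1; sign (−1)^0·+1^-1·+1^0 = +1.
(a,b)_3: α=2, u≡2; β=-2, v≡1 (mod 3); (2|3)=-1, (1|3)=+1; sign (−1)^0·-1^-2·+1^2 = +1.
(a,b)_17: α=0, u≡11; β=-2, v≡11 (mod 17); (11|17)=-1, (11|17)=-1; sign (−1)^0·-1^-2·-1^0 = +1.
(a,b)_13: α=0, u≡12; β=2, v≡5 (mod 13); (12|13)=+1, (5|13)=-1; sign (−1)^0·+1^2·-1^0 = +1.
(a,b)_2: α=-7, β=10; u≡5, v≡3 (mod 8); ε(u)ε(v)=0·1, αω(v)=-7·1, βω(u)=10·1; sum ≡ 1  ⇒  -1.
(a,b)_∞: sgn(74)=+, sgn(-5)=−, so +1.
(74, -5 / ℚ) ramifies at {2, 37}: a division algebra.

[2, 37]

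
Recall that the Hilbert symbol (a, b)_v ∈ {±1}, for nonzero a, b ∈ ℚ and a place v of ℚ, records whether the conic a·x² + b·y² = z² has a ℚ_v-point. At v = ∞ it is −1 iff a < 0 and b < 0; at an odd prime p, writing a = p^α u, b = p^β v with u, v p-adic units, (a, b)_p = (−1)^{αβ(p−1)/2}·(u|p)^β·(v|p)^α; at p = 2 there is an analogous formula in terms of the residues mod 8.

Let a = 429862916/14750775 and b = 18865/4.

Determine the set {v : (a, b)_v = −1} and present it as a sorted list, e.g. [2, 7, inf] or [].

Mod squares: a ≡ 6279, b ≡ 385. Check v ∈ {∞, 2, 3, 5, 7, 11, 13, 19, 23, 41, 43}.
v=13: a=13^-1·(≡6), b=13^0·(≡7) mod 13; (6|13)=-1, (7|13)=-1; (−1)^{-1·0·6}·(-1)^0·(-1)^-1 = -1.
v=∞: 6279 > 0 and 385 > 0  ⇒  (a,b)_∞ = +1.
v=3: a=3^-3·(≡2), b=3^0·(≡1) mod 3; (2|3)=-1, (1|3)=+1; (−1)^{-3·0·1}·(-1)^0·(+1)^-3 = +1.
v=5: a=5^-2·(≡1), b=5^1·(≡2) mod 5; (1|5)=+1, (2|5)=-1; (−1)^{-2·1·2}·(+1)^1·(-1)^-2 = +1.
v=2: v_2(a)=2, v_2(b)=-2; units ≡ 7, 1 (mod 8); ε·ε+αω+βω = 1·0+2·0+-2·0 ≡ 0  ⇒  (a,b)_2 = +1.
v=41: a=41^-2·(≡15), b=41^0·(≡32) mod 41; (15|41)=-1, (32|41)=+1; (−1)^{-2·0·20}·(-1)^0·(+1)^-2 = +1.
v=23: a=23^1·(≡7), b=23^0·(≡7) mod 23; (7|23)=-1, (7|23)=-1; (−1)^{1·0·11}·(-1)^0·(-1)^1 = -1.
v=43: a=43^2·(≡38), b=43^0·(≡40) mod 43; (38|43)=+1, (40|43)=+1; (−1)^{2·0·21}·(+1)^0·(+1)^2 = +1.
v=19: a=19^2·(≡11), b=19^0·(≡9) mod 19; (11|19)=+1, (9|19)=+1; (−1)^{2·0·9}·(+1)^0·(+1)^2 = +1.
v=11: a=11^0·(≡9), b=11^1·(≡8) mod 11; (9|11)=+1, (8|11)=-1; (−1)^{0·1·5}·(+1)^1·(-1)^0 = +1.
v=7: a=7^1·(≡1), b=7^3·(≡5) mod 7; (1|7)=+1, (5|7)=-1; (−1)^{1·3·3}·(+1)^3·(-1)^1 = +1.
Ram(6279, 385) = {13, 23}; no ℚ_13-point on the conic.

[13, 23]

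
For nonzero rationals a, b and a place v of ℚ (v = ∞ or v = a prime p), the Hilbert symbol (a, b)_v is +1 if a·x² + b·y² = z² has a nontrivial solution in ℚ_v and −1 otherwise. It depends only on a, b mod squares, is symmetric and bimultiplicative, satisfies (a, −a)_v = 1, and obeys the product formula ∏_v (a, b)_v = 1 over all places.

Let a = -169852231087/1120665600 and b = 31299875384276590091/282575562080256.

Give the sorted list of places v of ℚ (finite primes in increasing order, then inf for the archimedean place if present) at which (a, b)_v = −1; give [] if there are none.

[2, 11]

(a, b) ≡ (-133, 11) mod (ℚ^×)²; places V = {2, 3, 5, 7, 11, 13, 17, 19, ∞}.
(a,b)_5: α=-2, u≡2; β=0, v≡1 (mod 5); (2|5)=-1, (1|5)=+1; sign (−1)^0·-1^0·+1^-2 = +1.
(a,b)_19: α=-1, u≡18; β=-2, v≡17 (mod 19); (18|19)=-1, (17|19)=+1; sign (−1)^0·-1^-2·+1^-1 = +1.
(a,b)_13: α=0, u≡10; β=2, v≡5 (mod 13); (10|13)=+1, (5|13)=-1; sign (−1)^0·+1^2·-1^0 = +1.
(a,b)_7: α=5, u≡4; β=8, v≡2 (mod 7); (4|7)=+1, (2|7)=+1; sign (−1)^0·+1^8·+1^5 = +1.
(a,b)_∞: sgn(-133)=−, sgn(11)=+, so +1.
(a,b)_2: α=-18, β=-30; u≡3, v≡3 (mod 8); ε(u)ε(v)=1·1, αω(v)=-18·1, βω(u)=-30·1; sum ≡ 1  ⇒  -1.
(a,b)_11: α=2, u≡2; β=3, v≡3 (mod 11); (2|11)=-1, (3|11)=+1; sign (−1)^0·-1^3·+1^2 = -1.
(a,b)_17: α=4, u≡11; β=6, v≡6 (mod 17); (11|17)=-1, (6|17)=-1; sign (−1)^0·-1^6·-1^4 = +1.
(a,b)_3: α=-2, u≡2; β=-6, v≡2 (mod 3); (2|3)=-1, (2|3)=-1; sign (−1)^0·-1^-6·-1^-2 = +1.
|Ram(-133, 11)| = 2, even; anisotropic at {2, 11}.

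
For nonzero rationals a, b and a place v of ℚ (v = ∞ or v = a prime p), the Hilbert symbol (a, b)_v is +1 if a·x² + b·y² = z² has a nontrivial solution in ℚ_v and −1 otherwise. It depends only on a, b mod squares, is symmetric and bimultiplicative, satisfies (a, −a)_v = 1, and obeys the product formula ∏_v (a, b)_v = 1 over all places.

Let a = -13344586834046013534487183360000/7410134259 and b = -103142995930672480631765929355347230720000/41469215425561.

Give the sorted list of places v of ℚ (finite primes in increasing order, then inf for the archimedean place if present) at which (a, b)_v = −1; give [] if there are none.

[11, 31, 43, inf]

(a, b) ≡ (-20821739, -8079313) mod (ℚ^×)²; places V = {2, 3, 5, 7, 11, 13, 19, 23, 29, 31, 43, 53, ∞}.
(a,b)_23: α=3, u≡11; β=4, v≡16 (mod 23); (11|23)=-1, (16|23)=+1; sign (−1)^0·-1^4·+1^3 = +1.
(a,b)_43: α=4, u≡33; β=5, v≡37 (mod 43); (33|43)=-1, (37|43)=-1; sign (−1)^0·-1^5·-1^4 = -1.
(a,b)_31: α=-1, u≡8; β=-1, v≡5 (mod 31); (8|31)=+1, (5|31)=+1; sign (−1)^1·+1^-1·+1^-1 = -1.
(a,b)_3: α=-4, u≡1; β=2, v≡2 (mod 3); (1|3)=+1, (2|3)=-1; sign (−1)^0·+1^2·-1^-4 = +1.
(a,b)_11: α=-2, u≡10; β=-3, v≡1 (mod 11); (10|11)=-1, (1|11)=+1; sign (−1)^0·-1^-3·+1^-2 = -1.
(a,b)_5: α=4, u≡1; β=4, v≡3 (mod 5); (1|5)=+1, (3|5)=-1; sign (−1)^0·+1^4·-1^4 = +1.
(a,b)_29: α=-3, u≡13; β=-5, v≡22 (mod 29); (13|29)=+1, (22|29)=+1; sign (−1)^0·+1^-5·+1^-3 = +1.
(a,b)_7: α=0, u≡6; β=-2, v≡6 (mod 7); (6|7)=-1, (6|7)=-1; sign (−1)^0·-1^-2·-1^0 = +1.
(a,b)_13: α=2, u≡3; β=2, v≡6 (mod 13); (3|13)=+1, (6|13)=-1; sign (−1)^0·+1^2·-1^2 = +1.
(a,b)_∞: sgn(-20821739)=−, sgn(-8079313)=−, so -1.
(a,b)_53: α=3, u≡33; β=4, v≡43 (mod 53); (33|53)=-1, (43|53)=+1; sign (−1)^0·-1^4·+1^3 = +1.
(a,b)_2: α=30, β=44; u≡5, v≡7 (mod 8); ε(u)ε(v)=0·1, αω(v)=30·0, βω(u)=44·1; sum ≡ 0  ⇒  +1.
(a,b)_19: α=1, u≡4; β=1, v≡15 (mod 19); (4|19)=+1, (15|19)=-1; sign (−1)^1·+1^1·-1^1 = +1.
|Ram(-20821739, -8079313)| = 4, even; anisotropic at {11, 31, 43, ∞}.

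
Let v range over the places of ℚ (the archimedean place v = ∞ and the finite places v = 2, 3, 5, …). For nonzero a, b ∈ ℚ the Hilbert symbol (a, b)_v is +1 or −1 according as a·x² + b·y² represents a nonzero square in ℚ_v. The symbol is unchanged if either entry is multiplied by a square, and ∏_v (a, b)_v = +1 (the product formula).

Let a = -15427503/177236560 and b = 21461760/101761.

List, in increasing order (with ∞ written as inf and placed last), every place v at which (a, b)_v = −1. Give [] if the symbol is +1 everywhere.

(a, b) ≡ (-1955, 115) mod (ℚ^×)²; places V = {2, 3, 5, 7, 11, 13, 17, 19, 23, 29, ∞}.
(a,b)_2: α=-4, β=8; u≡5, v≡3 (mod 8); ε(u)ε(v)=0·1, αω(v)=-4·1, βω(u)=8·1; sum ≡ 0  ⇒  +1.
(a,b)_13: α=2, u≡11; β=0, v≡6 (mod 13); (11|13)=-1, (6|13)=-1; sign (−1)^0·-1^0·-1^2 = +1.
(a,b)_23: α=1, u≡14; β=1, v≡19 (mod 23); (14|23)=-1, (19|23)=-1; sign (−1)^1·-1^1·-1^1 = -1.
(a,b)_17: α=-1, u≡13; β=0, v≡9 (mod 17); (13|17)=+1, (9|17)=+1; sign (−1)^0·+1^0·+1^-1 = +1.
(a,b)_∞: sgn(-1955)=−, sgn(115)=+, so +1.
(a,b)_29: α=0, u≡8; β=-2, v≡4 (mod 29); (8|29)=-1, (4|29)=+1; sign (−1)^0·-1^-2·+1^0 = +1.
(a,b)_19: α=-4, u≡2; β=0, v≡17 (mod 19); (2|19)=-1, (17|19)=+1; sign (−1)^0·-1^0·+1^-4 = +1.
(a,b)_7: α=2, u≡5; β=0, v≡6 (mod 7); (5|7)=-1, (6|7)=-1; sign (−1)^0·-1^0·-1^2 = +1.
(a,b)_3: α=4, u≡1; β=6, v≡1 (mod 3); (1|3)=+1, (1|3)=+1; sign (−1)^0·+1^6·+1^4 = +1.
(a,b)_5: α=-1, u≡1; β=1, v≡2 (mod 5); (1|5)=+1, (2|5)=-1; sign (−1)^0·+1^1·-1^-1 = -1.
(a,b)_11: α=0, u≡5; β=-2, v≡9 (mod 11); (5|11)=+1, (9|11)=+1; sign (−1)^0·+1^-2·+1^0 = +1.
Ram(-1955, 115) = {5, 23}; no ℚ_5-point on the conic.

[5, 23]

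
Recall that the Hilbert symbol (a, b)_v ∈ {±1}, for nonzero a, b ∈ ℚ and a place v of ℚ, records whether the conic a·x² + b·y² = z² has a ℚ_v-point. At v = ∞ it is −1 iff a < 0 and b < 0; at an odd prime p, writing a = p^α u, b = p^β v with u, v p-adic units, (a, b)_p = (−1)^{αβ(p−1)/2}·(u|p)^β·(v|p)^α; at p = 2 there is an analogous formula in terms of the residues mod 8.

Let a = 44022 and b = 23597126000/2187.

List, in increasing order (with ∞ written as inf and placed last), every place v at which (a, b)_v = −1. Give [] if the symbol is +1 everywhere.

Mod squares: a ≡ 44022, b ≡ 10005. Check v ∈ {∞, 2, 3, 5, 7, 11, 19, 23, 29}.
v=2: v_2(a)=1, v_2(b)=4; units ≡ 3, 5 (mod 8); ε·ε+αω+βω = 1·0+1·1+4·1 ≡ 1  ⇒  (a,b)_2 = -1.
v=11: a=11^1·(≡9), b=11^0·(≡7) mod 11; (9|11)=+1, (7|11)=-1; (−1)^{1·0·5}·(+1)^0·(-1)^1 = -1.
v=19: a=19^0·(≡18), b=19^2·(≡17) mod 19; (18|19)=-1, (17|19)=+1; (−1)^{0·2·9}·(-1)^2·(+1)^0 = +1.
v=23: a=23^1·(≡5), b=23^1·(≡17) mod 23; (5|23)=-1, (17|23)=-1; (−1)^{1·1·11}·(-1)^1·(-1)^1 = -1.
v=3: a=3^1·(≡1), b=3^-7·(≡2) mod 3; (1|3)=+1, (2|3)=-1; (−1)^{1·-7·1}·(+1)^-7·(-1)^1 = +1.
v=5: a=5^0·(≡2), b=5^3·(≡4) mod 5; (2|5)=-1, (4|5)=+1; (−1)^{0·3·2}·(-1)^3·(+1)^0 = -1.
v=7: a=7^0·(≡6), b=7^2·(≡4) mod 7; (6|7)=-1, (4|7)=+1; (−1)^{0·2·3}·(-1)^2·(+1)^0 = +1.
v=29: a=29^1·(≡10), b=29^1·(≡14) mod 29; (10|29)=-1, (14|29)=-1; (−1)^{1·1·14}·(-1)^1·(-1)^1 = +1.
v=∞: 44022 > 0 and 10005 > 0  ⇒  (a,b)_∞ = +1.
(44022, 10005 / ℚ) ramifies at {2, 5, 11, 23}: a division algebra.

[2, 5, 11, 23]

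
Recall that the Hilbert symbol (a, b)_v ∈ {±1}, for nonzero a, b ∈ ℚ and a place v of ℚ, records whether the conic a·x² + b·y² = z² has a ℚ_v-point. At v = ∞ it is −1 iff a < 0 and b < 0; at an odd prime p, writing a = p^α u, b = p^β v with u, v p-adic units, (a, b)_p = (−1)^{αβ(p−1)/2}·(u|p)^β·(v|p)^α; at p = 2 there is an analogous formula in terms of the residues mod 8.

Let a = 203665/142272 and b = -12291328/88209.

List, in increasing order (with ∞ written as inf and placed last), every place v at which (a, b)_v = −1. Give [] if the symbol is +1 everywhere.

(a, b) ≡ (95095, -133) mod (ℚ^×)²; places V = {2, 3, 5, 7, 11, 13, 19, 23, ∞}.
(a,b)_3: α=-2, u≡1; β=-6, v≡2 (mod 3); (1|3)=+1, (2|3)=-1; sign (−1)^0·+1^-6·-1^-2 = +1.
(a,b)_5: α=1, u≡4; β=0, v≡3 (mod 5); (4|5)=+1, (3|5)=-1; sign (−1)^0·+1^0·-1^1 = -1.
(a,b)_23: α=2, u≡1; β=0, v≡14 (mod 23); (1|23)=+1, (14|23)=-1; sign (−1)^0·+1^0·-1^2 = +1.
(a,b)_11: α=1, u≡10; β=-2, v≡2 (mod 11); (10|11)=-1, (2|11)=-1; sign (−1)^0·-1^-2·-1^1 = -1.
(a,b)_2: α=-6, β=8; u≡7, v≡3 (mod 8); ε(u)ε(v)=1·1, αω(v)=-6·1, βω(u)=8·0; sum ≡ 1  ⇒  -1.
(a,b)_7: α=1, u≡6; β=1, v≡2 (mod 7); (6|7)=-1, (2|7)=+1; sign (−1)^1·-1^1·+1^1 = +1.
(a,b)_19: α=-1, u≡2; β=3, v≡15 (mod 19); (2|19)=-1, (15|19)=-1; sign (−1)^1·-1^3·-1^-1 = -1.
(a,b)_∞: sgn(95095)=+, sgn(-133)=−, so +1.
(a,b)_13: α=-1, u≡3; β=0, v≡4 (mod 13); (3|13)=+1, (4|13)=+1; sign (−1)^0·+1^0·+1^-1 = +1.
|Ram(95095, -133)| = 4, even; anisotropic at {2, 5, 11, 19}.

[2, 5, 11, 19]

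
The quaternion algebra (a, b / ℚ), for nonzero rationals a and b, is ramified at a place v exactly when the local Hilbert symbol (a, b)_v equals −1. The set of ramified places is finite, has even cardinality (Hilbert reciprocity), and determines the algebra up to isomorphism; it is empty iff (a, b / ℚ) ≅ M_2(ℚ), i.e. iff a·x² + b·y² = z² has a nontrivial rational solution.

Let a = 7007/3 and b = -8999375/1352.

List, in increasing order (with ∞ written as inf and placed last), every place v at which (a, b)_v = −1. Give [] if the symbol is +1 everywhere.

(a, b) ≡ (429, -238) mod (ℚ^×)²; places V = {2, 3, 5, 7, 11, 13, 17, ∞}.
(a,b)_3: α=-1, u≡2; β=0, v≡2 (mod 3); (2|3)=-1, (2|3)=-1; sign (−1)^0·-1^0·-1^-1 = -1.
(a,b)_7: α=2, u≡1; β=1, v≡2 (mod 7); (1|7)=+1, (2|7)=+1; sign (−1)^0·+1^1·+1^2 = +1.
(a,b)_11: α=1, u≡7; β=2, v≡4 (mod 11); (7|11)=-1, (4|11)=+1; sign (−1)^0·-1^2·+1^1 = +1.
(a,b)_∞: sgn(429)=+, sgn(-238)=−, so +1.
(a,b)_5: α=0, u≡4; β=4, v≡3 (mod 5); (4|5)=+1, (3|5)=-1; sign (−1)^0·+1^4·-1^0 = +1.
(a,b)_13: α=1, u≡2; β=-2, v≡12 (mod 13); (2|13)=-1, (12|13)=+1; sign (−1)^0·-1^-2·+1^1 = +1.
(a,b)_2: α=0, β=-3; u≡5, v≡1 (mod 8); ε(u)ε(v)=0·0, αω(v)=0·0, βω(u)=-3·1; sum ≡ 1  ⇒  -1.
(a,b)_17: α=0, u≡1; β=1, v≡10 (mod 17); (1|17)=+1, (10|17)=-1; sign (−1)^0·+1^1·-1^0 = +1.
|Ram(429, -238)| = 2, even; anisotropic at {2, 3}.

[2, 3]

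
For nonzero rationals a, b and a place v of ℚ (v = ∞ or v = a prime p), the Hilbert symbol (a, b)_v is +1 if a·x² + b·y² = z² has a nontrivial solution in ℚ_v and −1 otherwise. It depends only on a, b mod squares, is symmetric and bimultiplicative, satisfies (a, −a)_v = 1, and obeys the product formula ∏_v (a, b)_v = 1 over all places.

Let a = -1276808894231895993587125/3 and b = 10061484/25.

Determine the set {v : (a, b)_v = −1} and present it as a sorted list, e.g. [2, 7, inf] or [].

(a, b) ≡ (-122655, 2515371) mod (ℚ^×)²; places V = {2, 3, 5, 13, 17, 31, 37, 43, ∞}.
(a,b)_37: α=3, u≡29; β=1, v≡20 (mod 37); (29|37)=-1, (20|37)=-1; sign (−1)^0·-1^1·-1^3 = +1.
(a,b)_13: α=1, u≡3; β=0, v≡9 (mod 13); (3|13)=+1, (9|13)=+1; sign (−1)^0·+1^0·+1^1 = +1.
(a,b)_31: α=4, u≡22; β=1, v≡1 (mod 31); (22|31)=-1, (1|31)=+1; sign (−1)^0·-1^1·+1^4 = -1.
(a,b)_43: α=4, u≡14; β=1, v≡1 (mod 43); (14|43)=+1, (1|43)=+1; sign (−1)^0·+1^1·+1^4 = +1.
(a,b)_17: α=3, u≡14; β=1, v≡6 (mod 17); (14|17)=-1, (6|17)=-1; sign (−1)^0·-1^1·-1^3 = +1.
(a,b)_5: α=3, u≡1; β=-2, v≡4 (mod 5); (1|5)=+1, (4|5)=+1; sign (−1)^0·+1^-2·+1^3 = +1.
(a,b)_∞: sgn(-122655)=−, sgn(2515371)=+, so +1.
(a,b)_3: α=-1, u≡2; β=1, v≡2 (mod 3); (2|3)=-1, (2|3)=-1; sign (−1)^1·-1^1·-1^-1 = -1.
(a,b)_2: α=0, β=2; u≡1, v≡3 (mod 8); ε(u)ε(v)=0·1, αω(v)=0·1, βω(u)=2·0; sum ≡ 0  ⇒  +1.
(-122655, 2515371 / ℚ) ramifies at {3, 31}: a division algebra.

[3, 31]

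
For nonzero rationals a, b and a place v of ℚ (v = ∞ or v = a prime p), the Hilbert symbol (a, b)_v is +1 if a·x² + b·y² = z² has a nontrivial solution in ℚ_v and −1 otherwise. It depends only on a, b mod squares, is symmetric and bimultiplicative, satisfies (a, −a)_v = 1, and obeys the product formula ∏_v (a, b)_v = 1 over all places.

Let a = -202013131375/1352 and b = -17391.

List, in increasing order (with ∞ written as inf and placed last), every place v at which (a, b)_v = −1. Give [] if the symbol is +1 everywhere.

[11, inf]

(a, b) ≡ (-110, -17391) mod (ℚ^×)²; places V = {2, 3, 5, 11, 13, 17, 23, 31, ∞}.
(a,b)_2: α=-3, β=0; u≡1, v≡1 (mod 8); ε(u)ε(v)=0·0, αω(v)=-3·0, βω(u)=0·0; sum ≡ 0  ⇒  +1.
(a,b)_23: α=2, u≡19; β=0, v≡20 (mod 23); (19|23)=-1, (20|23)=-1; sign (−1)^0·-1^0·-1^2 = +1.
(a,b)_17: α=2, u≡4; β=1, v≡14 (mod 17); (4|17)=+1, (14|17)=-1; sign (−1)^0·+1^1·-1^2 = +1.
(a,b)_5: α=3, u≡2; β=0, v≡4 (mod 5); (2|5)=-1, (4|5)=+1; sign (−1)^0·-1^0·+1^3 = +1.
(a,b)_3: α=0, u≡1; β=1, v≡2 (mod 3); (1|3)=+1, (2|3)=-1; sign (−1)^0·+1^1·-1^0 = +1.
(a,b)_31: α=2, u≡8; β=1, v≡28 (mod 31); (8|31)=+1, (28|31)=+1; sign (−1)^0·+1^1·+1^2 = +1.
(a,b)_13: α=-2, u≡11; β=0, v≡3 (mod 13); (11|13)=-1, (3|13)=+1; sign (−1)^0·-1^0·+1^-2 = +1.
(a,b)_11: α=1, u≡4; β=1, v≡3 (mod 11); (4|11)=+1, (3|11)=+1; sign (−1)^1·+1^1·+1^1 = -1.
(a,b)_∞: sgn(-110)=−, sgn(-17391)=−, so -1.
Ram(-110, -17391) = {11, ∞}; no ℚ_11-point on the conic.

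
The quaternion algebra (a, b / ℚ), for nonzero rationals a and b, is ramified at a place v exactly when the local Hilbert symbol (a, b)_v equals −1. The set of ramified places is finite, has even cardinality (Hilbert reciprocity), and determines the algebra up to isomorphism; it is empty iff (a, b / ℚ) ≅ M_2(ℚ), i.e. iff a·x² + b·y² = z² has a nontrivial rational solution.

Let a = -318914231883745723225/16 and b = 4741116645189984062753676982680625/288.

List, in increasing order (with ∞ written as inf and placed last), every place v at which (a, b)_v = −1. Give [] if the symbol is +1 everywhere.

[7, 19, 31, 43]

Mod squares: a ≡ -3354169, b ≡ 354578. Check v ∈ {∞, 2, 3, 5, 7, 11, 13, 19, 29, 31, 41, 43}.
v=19: a=19^2·(≡15), b=19^3·(≡17) mod 19; (15|19)=-1, (17|19)=+1; (−1)^{2·3·9}·(-1)^3·(+1)^2 = -1.
v=43: a=43^2·(≡30), b=43^3·(≡20) mod 43; (30|43)=-1, (20|43)=-1; (−1)^{2·3·21}·(-1)^3·(-1)^2 = -1.
v=41: a=41^1·(≡38), b=41^2·(≡32) mod 41; (38|41)=-1, (32|41)=+1; (−1)^{1·2·20}·(-1)^2·(+1)^1 = +1.
v=∞: -3354169 < 0 and 354578 > 0  ⇒  (a,b)_∞ = +1.
v=5: a=5^2·(≡1), b=5^4·(≡3) mod 5; (1|5)=+1, (3|5)=-1; (−1)^{2·4·2}·(+1)^4·(-1)^2 = +1.
v=11: a=11^2·(≡10), b=11^2·(≡9) mod 11; (10|11)=-1, (9|11)=+1; (−1)^{2·2·5}·(-1)^2·(+1)^2 = +1.
v=13: a=13^1·(≡6), b=13^2·(≡1) mod 13; (6|13)=-1, (1|13)=+1; (−1)^{1·2·6}·(-1)^2·(+1)^1 = +1.
v=2: v_2(a)=-4, v_2(b)=-5; units ≡ 7, 1 (mod 8); ε·ε+αω+βω = 1·0+-4·0+-5·0 ≡ 0  ⇒  (a,b)_2 = +1.
v=3: a=3^0·(≡2), b=3^-2·(≡2) mod 3; (2|3)=-1, (2|3)=-1; (−1)^{0·-2·1}·(-1)^-2·(-1)^0 = +1.
v=31: a=31^3·(≡12), b=31^5·(≡13) mod 31; (12|31)=-1, (13|31)=-1; (−1)^{3·5·15}·(-1)^5·(-1)^3 = -1.
v=7: a=7^3·(≡2), b=7^5·(≡1) mod 7; (2|7)=+1, (1|7)=+1; (−1)^{3·5·3}·(+1)^5·(+1)^3 = -1.
v=29: a=29^1·(≡25), b=29^2·(≡20) mod 29; (25|29)=+1, (20|29)=+1; (−1)^{1·2·14}·(+1)^2·(+1)^1 = +1.
|Ram(-3354169, 354578)| = 4, even; anisotropic at {7, 19, 31, 43}.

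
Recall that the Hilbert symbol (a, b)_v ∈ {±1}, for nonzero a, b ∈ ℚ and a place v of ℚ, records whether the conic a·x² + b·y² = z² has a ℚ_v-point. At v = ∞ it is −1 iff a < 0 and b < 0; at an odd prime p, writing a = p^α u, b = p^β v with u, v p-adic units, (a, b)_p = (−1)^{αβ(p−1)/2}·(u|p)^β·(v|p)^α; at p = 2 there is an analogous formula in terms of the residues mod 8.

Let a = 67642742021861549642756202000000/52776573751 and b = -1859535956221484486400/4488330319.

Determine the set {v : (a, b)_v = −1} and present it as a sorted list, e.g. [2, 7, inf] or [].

(a, b) ≡ (13702, -37961) mod (ℚ^×)²; places V = {2, 3, 5, 7, 11, 13, 17, 29, 31, ∞}.
(a,b)_∞: sgn(13702)=+, sgn(-37961)=−, so +1.
(a,b)_3: α=8, u≡1; β=6, v≡1 (mod 3); (1|3)=+1, (1|3)=+1; sign (−1)^0·+1^6·+1^8 = +1.
(a,b)_2: α=7, β=8; u≡3, v≡7 (mod 8); ε(u)ε(v)=1·1, αω(v)=7·0, βω(u)=8·1; sum ≡ 1  ⇒  -1.
(a,b)_13: α=9, u≡9; β=6, v≡1 (mod 13); (9|13)=+1, (1|13)=+1; sign (−1)^0·+1^6·+1^9 = +1.
(a,b)_7: α=6, u≡3; β=5, v≡4 (mod 7); (3|7)=-1, (4|7)=+1; sign (−1)^0·-1^5·+1^6 = -1.
(a,b)_5: α=6, u≡3; β=2, v≡1 (mod 5); (3|5)=-1, (1|5)=+1; sign (−1)^0·-1^2·+1^6 = +1.
(a,b)_29: α=2, u≡27; β=-1, v≡16 (mod 29); (27|29)=-1, (16|29)=+1; sign (−1)^0·-1^-1·+1^2 = -1.
(a,b)_31: α=-3, u≡10; β=-2, v≡18 (mod 31); (10|31)=+1, (18|31)=+1; sign (−1)^0·+1^-2·+1^-3 = +1.
(a,b)_17: α=3, u≡10; β=3, v≡5 (mod 17); (10|17)=-1, (5|17)=-1; sign (−1)^0·-1^3·-1^3 = +1.
(a,b)_11: α=-6, u≡6; β=-5, v≡3 (mod 11); (6|11)=-1, (3|11)=+1; sign (−1)^0·-1^-5·+1^-6 = -1.
|Ram(13702, -37961)| = 4, even; anisotropic at {2, 7, 11, 29}.

[2, 7, 11, 29]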